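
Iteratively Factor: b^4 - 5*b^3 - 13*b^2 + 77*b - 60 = (b - 1)*(b^3 - 4*b^2 - 17*b + 60) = (b - 1)*(b + 4)*(b^2 - 8*b + 15) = (b - 5)*(b - 1)*(b + 4)*(b - 3)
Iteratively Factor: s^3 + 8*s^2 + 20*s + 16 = (s + 2)*(s^2 + 6*s + 8) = (s + 2)^2*(s + 4)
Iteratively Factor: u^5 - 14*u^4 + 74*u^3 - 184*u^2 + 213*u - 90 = (u - 3)*(u^4 - 11*u^3 + 41*u^2 - 61*u + 30) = (u - 5)*(u - 3)*(u^3 - 6*u^2 + 11*u - 6) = (u - 5)*(u - 3)*(u - 2)*(u^2 - 4*u + 3) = (u - 5)*(u - 3)*(u - 2)*(u - 1)*(u - 3)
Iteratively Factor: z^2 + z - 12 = (z + 4)*(z - 3)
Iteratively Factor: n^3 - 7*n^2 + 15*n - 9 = (n - 3)*(n^2 - 4*n + 3) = (n - 3)^2*(n - 1)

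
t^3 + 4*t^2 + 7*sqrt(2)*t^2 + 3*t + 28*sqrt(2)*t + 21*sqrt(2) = (t + 1)*(t + 3)*(t + 7*sqrt(2))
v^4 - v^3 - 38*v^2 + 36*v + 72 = (v - 6)*(v - 2)*(v + 1)*(v + 6)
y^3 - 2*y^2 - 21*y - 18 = (y - 6)*(y + 1)*(y + 3)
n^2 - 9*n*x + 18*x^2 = (n - 6*x)*(n - 3*x)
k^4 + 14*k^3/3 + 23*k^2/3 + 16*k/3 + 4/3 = (k + 2/3)*(k + 1)^2*(k + 2)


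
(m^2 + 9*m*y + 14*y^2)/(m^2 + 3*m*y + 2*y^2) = (m + 7*y)/(m + y)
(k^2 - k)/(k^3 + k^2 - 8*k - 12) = k*(k - 1)/(k^3 + k^2 - 8*k - 12)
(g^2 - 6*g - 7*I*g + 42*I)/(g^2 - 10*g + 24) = (g - 7*I)/(g - 4)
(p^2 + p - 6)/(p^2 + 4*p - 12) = (p + 3)/(p + 6)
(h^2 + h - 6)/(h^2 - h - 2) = (h + 3)/(h + 1)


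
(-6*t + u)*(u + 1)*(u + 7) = -6*t*u^2 - 48*t*u - 42*t + u^3 + 8*u^2 + 7*u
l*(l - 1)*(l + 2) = l^3 + l^2 - 2*l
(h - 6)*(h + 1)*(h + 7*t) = h^3 + 7*h^2*t - 5*h^2 - 35*h*t - 6*h - 42*t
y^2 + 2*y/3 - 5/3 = (y - 1)*(y + 5/3)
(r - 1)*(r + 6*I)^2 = r^3 - r^2 + 12*I*r^2 - 36*r - 12*I*r + 36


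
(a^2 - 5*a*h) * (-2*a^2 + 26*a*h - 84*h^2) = -2*a^4 + 36*a^3*h - 214*a^2*h^2 + 420*a*h^3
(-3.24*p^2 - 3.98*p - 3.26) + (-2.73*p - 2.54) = -3.24*p^2 - 6.71*p - 5.8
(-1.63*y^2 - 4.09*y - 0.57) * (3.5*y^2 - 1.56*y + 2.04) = -5.705*y^4 - 11.7722*y^3 + 1.0602*y^2 - 7.4544*y - 1.1628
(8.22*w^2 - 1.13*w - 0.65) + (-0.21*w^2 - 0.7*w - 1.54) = 8.01*w^2 - 1.83*w - 2.19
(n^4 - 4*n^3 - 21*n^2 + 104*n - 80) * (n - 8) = n^5 - 12*n^4 + 11*n^3 + 272*n^2 - 912*n + 640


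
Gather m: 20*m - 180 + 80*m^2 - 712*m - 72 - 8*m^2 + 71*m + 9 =72*m^2 - 621*m - 243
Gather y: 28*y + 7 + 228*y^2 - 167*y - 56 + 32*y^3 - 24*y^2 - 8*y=32*y^3 + 204*y^2 - 147*y - 49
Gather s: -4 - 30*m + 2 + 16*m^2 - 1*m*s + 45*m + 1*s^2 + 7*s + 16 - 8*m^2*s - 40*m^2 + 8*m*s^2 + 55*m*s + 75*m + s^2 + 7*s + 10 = -24*m^2 + 90*m + s^2*(8*m + 2) + s*(-8*m^2 + 54*m + 14) + 24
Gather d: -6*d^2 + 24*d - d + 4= -6*d^2 + 23*d + 4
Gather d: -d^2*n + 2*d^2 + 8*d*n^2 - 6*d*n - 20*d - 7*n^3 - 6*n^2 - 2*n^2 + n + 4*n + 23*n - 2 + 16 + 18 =d^2*(2 - n) + d*(8*n^2 - 6*n - 20) - 7*n^3 - 8*n^2 + 28*n + 32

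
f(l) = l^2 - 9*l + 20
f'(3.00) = -3.00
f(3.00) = 2.00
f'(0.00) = -9.00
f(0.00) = 20.00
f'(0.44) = -8.12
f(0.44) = 16.23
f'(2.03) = -4.94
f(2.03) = 5.85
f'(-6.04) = -21.08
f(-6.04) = 110.84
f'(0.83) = -7.34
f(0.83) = 13.22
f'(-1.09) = -11.18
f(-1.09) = 31.00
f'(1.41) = -6.18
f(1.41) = 9.30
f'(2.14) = -4.72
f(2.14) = 5.32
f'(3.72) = -1.56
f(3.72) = 0.36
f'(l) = 2*l - 9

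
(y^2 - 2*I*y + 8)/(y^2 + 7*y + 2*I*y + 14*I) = (y - 4*I)/(y + 7)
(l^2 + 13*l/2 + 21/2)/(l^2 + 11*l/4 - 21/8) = 4*(l + 3)/(4*l - 3)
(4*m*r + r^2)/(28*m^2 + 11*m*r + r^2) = r/(7*m + r)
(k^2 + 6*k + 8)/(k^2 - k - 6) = (k + 4)/(k - 3)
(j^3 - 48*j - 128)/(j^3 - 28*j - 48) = (-j^3 + 48*j + 128)/(-j^3 + 28*j + 48)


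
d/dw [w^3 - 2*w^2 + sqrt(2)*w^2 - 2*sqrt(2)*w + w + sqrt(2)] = 3*w^2 - 4*w + 2*sqrt(2)*w - 2*sqrt(2) + 1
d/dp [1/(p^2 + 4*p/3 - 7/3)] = 6*(-3*p - 2)/(3*p^2 + 4*p - 7)^2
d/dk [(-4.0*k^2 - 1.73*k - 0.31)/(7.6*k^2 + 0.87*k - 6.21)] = (9.668*k^2 + 54.392*k + 11.013)/(57.76*k^4 + 13.224*k^3 - 93.6351*k^2 - 10.8054*k + 38.5641)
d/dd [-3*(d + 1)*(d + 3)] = -6*d - 12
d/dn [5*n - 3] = 5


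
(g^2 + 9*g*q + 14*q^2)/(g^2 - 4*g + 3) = (g^2 + 9*g*q + 14*q^2)/(g^2 - 4*g + 3)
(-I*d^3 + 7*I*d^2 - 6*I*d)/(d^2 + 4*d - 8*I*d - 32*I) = I*d*(-d^2 + 7*d - 6)/(d^2 + 4*d - 8*I*d - 32*I)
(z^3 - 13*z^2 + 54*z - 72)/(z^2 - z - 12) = (z^2 - 9*z + 18)/(z + 3)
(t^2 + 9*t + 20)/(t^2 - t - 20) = (t + 5)/(t - 5)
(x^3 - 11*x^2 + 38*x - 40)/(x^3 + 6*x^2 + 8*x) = (x^3 - 11*x^2 + 38*x - 40)/(x*(x^2 + 6*x + 8))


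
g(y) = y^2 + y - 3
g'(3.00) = 7.00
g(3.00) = 9.00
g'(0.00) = 1.00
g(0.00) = -3.00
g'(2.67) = 6.34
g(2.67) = 6.80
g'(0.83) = 2.66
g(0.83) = -1.48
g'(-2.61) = -4.22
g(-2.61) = 1.20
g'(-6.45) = -11.90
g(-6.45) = 32.15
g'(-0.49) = 0.02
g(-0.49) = -3.25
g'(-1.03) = -1.06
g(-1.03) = -2.97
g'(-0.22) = 0.56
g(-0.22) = -3.17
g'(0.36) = 1.72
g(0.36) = -2.51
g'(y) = 2*y + 1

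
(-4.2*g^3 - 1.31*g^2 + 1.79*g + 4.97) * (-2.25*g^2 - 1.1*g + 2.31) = 9.45*g^5 + 7.5675*g^4 - 12.2885*g^3 - 16.1776*g^2 - 1.3321*g + 11.4807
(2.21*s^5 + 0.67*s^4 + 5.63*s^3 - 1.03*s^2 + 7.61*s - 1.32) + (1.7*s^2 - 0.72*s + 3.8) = 2.21*s^5 + 0.67*s^4 + 5.63*s^3 + 0.67*s^2 + 6.89*s + 2.48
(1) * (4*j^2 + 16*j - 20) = 4*j^2 + 16*j - 20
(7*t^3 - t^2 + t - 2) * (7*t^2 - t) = 49*t^5 - 14*t^4 + 8*t^3 - 15*t^2 + 2*t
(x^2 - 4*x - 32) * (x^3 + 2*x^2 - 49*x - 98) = x^5 - 2*x^4 - 89*x^3 + 34*x^2 + 1960*x + 3136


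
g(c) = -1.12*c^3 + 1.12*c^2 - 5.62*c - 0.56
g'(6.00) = -113.14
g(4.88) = -131.47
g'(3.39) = -36.64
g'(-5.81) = -132.05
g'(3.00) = -29.14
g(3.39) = -50.37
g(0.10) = -1.11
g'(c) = -3.36*c^2 + 2.24*c - 5.62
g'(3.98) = -49.93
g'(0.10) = -5.43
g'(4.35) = -59.46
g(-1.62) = 16.25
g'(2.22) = -17.21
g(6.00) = -235.88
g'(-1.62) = -18.07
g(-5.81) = 289.56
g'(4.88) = -74.71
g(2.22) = -19.77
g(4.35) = -96.00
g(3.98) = -75.80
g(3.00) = -37.58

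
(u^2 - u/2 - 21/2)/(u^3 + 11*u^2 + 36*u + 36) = (u - 7/2)/(u^2 + 8*u + 12)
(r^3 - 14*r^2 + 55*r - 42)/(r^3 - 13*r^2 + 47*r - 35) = (r - 6)/(r - 5)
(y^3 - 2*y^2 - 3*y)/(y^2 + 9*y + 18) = y*(y^2 - 2*y - 3)/(y^2 + 9*y + 18)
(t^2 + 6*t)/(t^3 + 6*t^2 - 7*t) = (t + 6)/(t^2 + 6*t - 7)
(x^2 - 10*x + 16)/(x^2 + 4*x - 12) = (x - 8)/(x + 6)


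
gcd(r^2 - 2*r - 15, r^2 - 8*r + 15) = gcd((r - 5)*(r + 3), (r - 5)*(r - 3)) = r - 5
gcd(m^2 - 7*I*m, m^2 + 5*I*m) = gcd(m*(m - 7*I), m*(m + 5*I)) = m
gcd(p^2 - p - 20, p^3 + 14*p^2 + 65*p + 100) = p + 4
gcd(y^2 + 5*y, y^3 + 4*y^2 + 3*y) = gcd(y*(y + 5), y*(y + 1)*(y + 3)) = y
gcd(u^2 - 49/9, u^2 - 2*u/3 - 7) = u + 7/3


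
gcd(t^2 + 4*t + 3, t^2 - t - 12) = t + 3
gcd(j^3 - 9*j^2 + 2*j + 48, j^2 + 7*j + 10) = j + 2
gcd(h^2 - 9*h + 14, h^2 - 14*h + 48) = 1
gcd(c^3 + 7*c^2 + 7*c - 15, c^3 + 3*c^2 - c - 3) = c^2 + 2*c - 3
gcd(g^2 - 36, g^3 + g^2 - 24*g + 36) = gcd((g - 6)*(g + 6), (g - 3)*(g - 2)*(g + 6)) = g + 6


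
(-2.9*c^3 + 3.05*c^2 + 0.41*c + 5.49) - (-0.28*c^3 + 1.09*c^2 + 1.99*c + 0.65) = -2.62*c^3 + 1.96*c^2 - 1.58*c + 4.84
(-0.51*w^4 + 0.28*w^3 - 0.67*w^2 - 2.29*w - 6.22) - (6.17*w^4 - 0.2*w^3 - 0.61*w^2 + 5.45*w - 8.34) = -6.68*w^4 + 0.48*w^3 - 0.0600000000000001*w^2 - 7.74*w + 2.12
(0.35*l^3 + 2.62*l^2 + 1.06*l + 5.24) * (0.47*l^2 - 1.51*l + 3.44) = 0.1645*l^5 + 0.7029*l^4 - 2.254*l^3 + 9.875*l^2 - 4.266*l + 18.0256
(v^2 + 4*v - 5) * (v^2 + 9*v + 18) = v^4 + 13*v^3 + 49*v^2 + 27*v - 90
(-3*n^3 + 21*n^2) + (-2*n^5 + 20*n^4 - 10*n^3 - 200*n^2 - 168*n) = -2*n^5 + 20*n^4 - 13*n^3 - 179*n^2 - 168*n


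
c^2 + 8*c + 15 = (c + 3)*(c + 5)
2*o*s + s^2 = s*(2*o + s)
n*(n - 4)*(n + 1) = n^3 - 3*n^2 - 4*n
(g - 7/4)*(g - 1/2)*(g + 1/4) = g^3 - 2*g^2 + 5*g/16 + 7/32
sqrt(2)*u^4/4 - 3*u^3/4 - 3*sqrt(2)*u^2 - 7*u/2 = u*(u/2 + sqrt(2)/2)*(u - 7*sqrt(2)/2)*(sqrt(2)*u/2 + 1)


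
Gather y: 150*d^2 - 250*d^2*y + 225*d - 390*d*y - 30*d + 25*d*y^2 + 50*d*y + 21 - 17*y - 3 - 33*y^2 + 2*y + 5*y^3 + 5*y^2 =150*d^2 + 195*d + 5*y^3 + y^2*(25*d - 28) + y*(-250*d^2 - 340*d - 15) + 18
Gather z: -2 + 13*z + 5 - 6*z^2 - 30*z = -6*z^2 - 17*z + 3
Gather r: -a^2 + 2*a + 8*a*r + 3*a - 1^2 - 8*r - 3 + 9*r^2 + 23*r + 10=-a^2 + 5*a + 9*r^2 + r*(8*a + 15) + 6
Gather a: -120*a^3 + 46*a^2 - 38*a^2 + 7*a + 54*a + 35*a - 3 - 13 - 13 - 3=-120*a^3 + 8*a^2 + 96*a - 32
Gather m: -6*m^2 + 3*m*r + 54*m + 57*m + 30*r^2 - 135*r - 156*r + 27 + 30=-6*m^2 + m*(3*r + 111) + 30*r^2 - 291*r + 57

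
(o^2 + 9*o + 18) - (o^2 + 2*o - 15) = 7*o + 33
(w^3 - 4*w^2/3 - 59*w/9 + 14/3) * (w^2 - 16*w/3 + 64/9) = w^5 - 20*w^4/3 + 23*w^3/3 + 814*w^2/27 - 5792*w/81 + 896/27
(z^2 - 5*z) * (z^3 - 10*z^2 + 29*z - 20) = z^5 - 15*z^4 + 79*z^3 - 165*z^2 + 100*z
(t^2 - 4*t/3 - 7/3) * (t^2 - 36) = t^4 - 4*t^3/3 - 115*t^2/3 + 48*t + 84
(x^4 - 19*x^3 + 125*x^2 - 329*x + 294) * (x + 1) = x^5 - 18*x^4 + 106*x^3 - 204*x^2 - 35*x + 294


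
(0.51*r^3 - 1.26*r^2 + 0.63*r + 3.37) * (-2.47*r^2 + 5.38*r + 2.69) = -1.2597*r^5 + 5.856*r^4 - 6.963*r^3 - 8.3239*r^2 + 19.8253*r + 9.0653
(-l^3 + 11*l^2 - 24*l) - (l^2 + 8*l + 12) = -l^3 + 10*l^2 - 32*l - 12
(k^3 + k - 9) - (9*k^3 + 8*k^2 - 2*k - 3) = -8*k^3 - 8*k^2 + 3*k - 6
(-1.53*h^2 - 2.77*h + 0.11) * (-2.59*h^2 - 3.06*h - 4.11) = 3.9627*h^4 + 11.8561*h^3 + 14.4796*h^2 + 11.0481*h - 0.4521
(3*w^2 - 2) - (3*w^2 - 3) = 1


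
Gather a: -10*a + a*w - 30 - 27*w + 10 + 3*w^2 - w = a*(w - 10) + 3*w^2 - 28*w - 20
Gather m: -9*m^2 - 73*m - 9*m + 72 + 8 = -9*m^2 - 82*m + 80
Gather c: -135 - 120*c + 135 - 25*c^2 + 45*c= -25*c^2 - 75*c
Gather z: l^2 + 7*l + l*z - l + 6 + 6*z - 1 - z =l^2 + 6*l + z*(l + 5) + 5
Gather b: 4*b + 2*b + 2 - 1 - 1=6*b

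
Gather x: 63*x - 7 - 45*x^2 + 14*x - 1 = -45*x^2 + 77*x - 8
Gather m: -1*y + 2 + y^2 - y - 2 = y^2 - 2*y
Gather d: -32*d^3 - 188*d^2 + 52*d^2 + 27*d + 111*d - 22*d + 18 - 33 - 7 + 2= -32*d^3 - 136*d^2 + 116*d - 20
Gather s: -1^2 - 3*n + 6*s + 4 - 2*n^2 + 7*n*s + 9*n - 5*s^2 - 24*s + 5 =-2*n^2 + 6*n - 5*s^2 + s*(7*n - 18) + 8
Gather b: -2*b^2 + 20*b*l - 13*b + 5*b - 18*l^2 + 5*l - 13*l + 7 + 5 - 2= -2*b^2 + b*(20*l - 8) - 18*l^2 - 8*l + 10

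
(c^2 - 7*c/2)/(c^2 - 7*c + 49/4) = 2*c/(2*c - 7)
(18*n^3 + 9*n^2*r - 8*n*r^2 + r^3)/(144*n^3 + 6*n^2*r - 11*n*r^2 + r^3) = (-3*n^2 - 2*n*r + r^2)/(-24*n^2 - 5*n*r + r^2)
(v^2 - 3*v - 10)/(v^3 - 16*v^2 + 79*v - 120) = (v + 2)/(v^2 - 11*v + 24)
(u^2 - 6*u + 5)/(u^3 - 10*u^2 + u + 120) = (u - 1)/(u^2 - 5*u - 24)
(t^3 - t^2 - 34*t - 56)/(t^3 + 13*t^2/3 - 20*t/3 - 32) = 3*(t^2 - 5*t - 14)/(3*t^2 + t - 24)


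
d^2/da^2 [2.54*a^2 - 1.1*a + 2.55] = 5.08000000000000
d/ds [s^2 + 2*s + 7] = 2*s + 2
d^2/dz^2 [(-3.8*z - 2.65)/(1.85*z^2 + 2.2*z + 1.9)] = (-(3.7*z + 2.2)*(3.8*z + 2.65)*(7.4*z + 4.4) + (42.18*z + 26.525)*(1.85*z^2 + 2.2*z + 1.9))/(1.85*z^2 + 2.2*z + 1.9)^3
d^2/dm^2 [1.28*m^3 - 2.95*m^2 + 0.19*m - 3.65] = 7.68*m - 5.9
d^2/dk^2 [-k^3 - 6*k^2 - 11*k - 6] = -6*k - 12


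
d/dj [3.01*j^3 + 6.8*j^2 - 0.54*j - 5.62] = 9.03*j^2 + 13.6*j - 0.54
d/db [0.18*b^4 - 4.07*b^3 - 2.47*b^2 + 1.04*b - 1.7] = 0.72*b^3 - 12.21*b^2 - 4.94*b + 1.04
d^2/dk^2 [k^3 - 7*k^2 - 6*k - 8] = 6*k - 14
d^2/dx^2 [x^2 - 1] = 2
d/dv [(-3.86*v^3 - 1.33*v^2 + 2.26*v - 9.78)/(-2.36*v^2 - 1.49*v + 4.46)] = (9.1096*v^4 + 11.5028*v^3 - 44.3315*v^2 - 58.0252*v - 4.4926)/(5.5696*v^4 + 7.0328*v^3 - 18.8311*v^2 - 13.2908*v + 19.8916)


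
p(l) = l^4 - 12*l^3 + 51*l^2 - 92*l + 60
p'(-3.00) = -830.00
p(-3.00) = 1200.00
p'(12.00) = 2860.00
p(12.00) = 6300.00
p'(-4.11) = -1397.04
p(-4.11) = 2418.08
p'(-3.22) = -927.25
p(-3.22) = 1393.17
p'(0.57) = -44.82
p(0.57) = 22.01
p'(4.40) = 0.58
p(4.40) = -4.84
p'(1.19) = -14.86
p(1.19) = 4.52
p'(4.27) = -1.43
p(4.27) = -4.78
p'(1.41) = -8.54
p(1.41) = 1.99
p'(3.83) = -4.69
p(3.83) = -3.25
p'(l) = 4*l^3 - 36*l^2 + 102*l - 92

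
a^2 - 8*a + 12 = (a - 6)*(a - 2)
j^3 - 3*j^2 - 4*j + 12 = (j - 3)*(j - 2)*(j + 2)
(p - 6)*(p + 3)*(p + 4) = p^3 + p^2 - 30*p - 72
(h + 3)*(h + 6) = h^2 + 9*h + 18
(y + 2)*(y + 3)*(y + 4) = y^3 + 9*y^2 + 26*y + 24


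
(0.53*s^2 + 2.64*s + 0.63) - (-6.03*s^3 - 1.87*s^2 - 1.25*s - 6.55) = 6.03*s^3 + 2.4*s^2 + 3.89*s + 7.18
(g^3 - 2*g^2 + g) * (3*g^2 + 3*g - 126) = 3*g^5 - 3*g^4 - 129*g^3 + 255*g^2 - 126*g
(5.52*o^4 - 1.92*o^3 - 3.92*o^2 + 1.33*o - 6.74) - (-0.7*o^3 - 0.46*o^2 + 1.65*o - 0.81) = 5.52*o^4 - 1.22*o^3 - 3.46*o^2 - 0.32*o - 5.93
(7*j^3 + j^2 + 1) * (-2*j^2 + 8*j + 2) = -14*j^5 + 54*j^4 + 22*j^3 + 8*j + 2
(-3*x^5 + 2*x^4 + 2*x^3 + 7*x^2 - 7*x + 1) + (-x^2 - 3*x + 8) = -3*x^5 + 2*x^4 + 2*x^3 + 6*x^2 - 10*x + 9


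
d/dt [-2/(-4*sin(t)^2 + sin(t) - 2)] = 2*(1 - 8*sin(t))*cos(t)/(4*sin(t)^2 - sin(t) + 2)^2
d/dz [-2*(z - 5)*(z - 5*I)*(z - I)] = -6*z^2 + z*(20 + 24*I) + 10 - 60*I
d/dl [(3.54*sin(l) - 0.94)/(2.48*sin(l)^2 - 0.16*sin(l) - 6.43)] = (-8.7792*sin(l)^2 + 4.6624*sin(l) - 22.9126)*cos(l)/(6.1504*sin(l)^4 - 0.7936*sin(l)^3 - 31.8672*sin(l)^2 + 2.0576*sin(l) + 41.3449)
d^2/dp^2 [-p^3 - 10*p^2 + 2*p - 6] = -6*p - 20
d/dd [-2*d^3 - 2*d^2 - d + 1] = -6*d^2 - 4*d - 1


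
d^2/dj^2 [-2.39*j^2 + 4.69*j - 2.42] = -4.78000000000000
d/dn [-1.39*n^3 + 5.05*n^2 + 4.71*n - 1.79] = -4.17*n^2 + 10.1*n + 4.71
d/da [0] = 0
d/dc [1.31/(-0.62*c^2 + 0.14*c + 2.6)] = (1.6244*c - 0.1834)/(-0.62*c^2 + 0.14*c + 2.6)^2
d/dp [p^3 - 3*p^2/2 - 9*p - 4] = 3*p^2 - 3*p - 9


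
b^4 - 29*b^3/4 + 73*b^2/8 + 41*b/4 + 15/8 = (b - 5)*(b - 3)*(b + 1/4)*(b + 1/2)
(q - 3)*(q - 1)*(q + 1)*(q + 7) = q^4 + 4*q^3 - 22*q^2 - 4*q + 21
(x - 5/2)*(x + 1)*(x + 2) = x^3 + x^2/2 - 11*x/2 - 5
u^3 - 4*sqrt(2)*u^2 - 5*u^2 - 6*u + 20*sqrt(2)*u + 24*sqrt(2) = (u - 6)*(u + 1)*(u - 4*sqrt(2))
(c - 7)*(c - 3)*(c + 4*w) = c^3 + 4*c^2*w - 10*c^2 - 40*c*w + 21*c + 84*w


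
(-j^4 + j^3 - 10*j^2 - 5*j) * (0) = 0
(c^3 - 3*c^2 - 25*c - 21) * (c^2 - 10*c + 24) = c^5 - 13*c^4 + 29*c^3 + 157*c^2 - 390*c - 504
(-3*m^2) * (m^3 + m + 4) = -3*m^5 - 3*m^3 - 12*m^2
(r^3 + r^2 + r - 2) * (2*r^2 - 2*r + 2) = 2*r^5 + 2*r^3 - 4*r^2 + 6*r - 4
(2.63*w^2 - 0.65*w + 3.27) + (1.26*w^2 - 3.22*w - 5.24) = 3.89*w^2 - 3.87*w - 1.97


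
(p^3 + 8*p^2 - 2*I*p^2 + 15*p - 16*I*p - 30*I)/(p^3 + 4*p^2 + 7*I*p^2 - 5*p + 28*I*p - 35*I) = (p^2 + p*(3 - 2*I) - 6*I)/(p^2 + p*(-1 + 7*I) - 7*I)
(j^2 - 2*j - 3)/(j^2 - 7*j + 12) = (j + 1)/(j - 4)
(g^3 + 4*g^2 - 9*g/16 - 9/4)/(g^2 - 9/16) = g + 4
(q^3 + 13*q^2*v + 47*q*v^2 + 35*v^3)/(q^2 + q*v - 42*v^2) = (q^2 + 6*q*v + 5*v^2)/(q - 6*v)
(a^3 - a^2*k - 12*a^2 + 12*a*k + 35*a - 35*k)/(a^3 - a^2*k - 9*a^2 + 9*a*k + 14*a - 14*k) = (a - 5)/(a - 2)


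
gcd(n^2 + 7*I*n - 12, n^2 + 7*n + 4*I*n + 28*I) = n + 4*I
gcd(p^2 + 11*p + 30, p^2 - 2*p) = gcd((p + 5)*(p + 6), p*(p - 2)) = 1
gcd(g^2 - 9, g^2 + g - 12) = g - 3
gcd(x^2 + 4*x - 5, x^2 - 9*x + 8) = x - 1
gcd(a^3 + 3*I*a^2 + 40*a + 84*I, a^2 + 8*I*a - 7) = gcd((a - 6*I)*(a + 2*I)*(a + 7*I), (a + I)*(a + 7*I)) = a + 7*I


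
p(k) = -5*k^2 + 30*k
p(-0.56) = -18.37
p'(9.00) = -60.00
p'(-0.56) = 35.60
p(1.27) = 30.04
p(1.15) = 27.89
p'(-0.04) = 30.40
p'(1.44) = 15.60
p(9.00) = -135.00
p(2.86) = 44.90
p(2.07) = 40.68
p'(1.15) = 18.50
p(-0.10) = -3.05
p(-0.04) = -1.21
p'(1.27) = 17.30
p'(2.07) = 9.30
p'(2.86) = 1.40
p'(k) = 30 - 10*k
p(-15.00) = -1575.00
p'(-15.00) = 180.00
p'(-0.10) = 31.00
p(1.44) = 32.83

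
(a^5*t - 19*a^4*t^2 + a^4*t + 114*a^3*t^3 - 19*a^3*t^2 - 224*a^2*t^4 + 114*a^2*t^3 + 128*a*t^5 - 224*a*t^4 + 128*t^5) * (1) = a^5*t - 19*a^4*t^2 + a^4*t + 114*a^3*t^3 - 19*a^3*t^2 - 224*a^2*t^4 + 114*a^2*t^3 + 128*a*t^5 - 224*a*t^4 + 128*t^5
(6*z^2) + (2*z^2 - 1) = 8*z^2 - 1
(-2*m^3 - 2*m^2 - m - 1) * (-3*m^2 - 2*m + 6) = 6*m^5 + 10*m^4 - 5*m^3 - 7*m^2 - 4*m - 6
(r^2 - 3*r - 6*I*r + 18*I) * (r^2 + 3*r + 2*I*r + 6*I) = r^4 - 4*I*r^3 + 3*r^2 + 36*I*r - 108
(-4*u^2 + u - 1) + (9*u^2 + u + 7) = 5*u^2 + 2*u + 6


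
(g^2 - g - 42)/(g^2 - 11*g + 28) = (g + 6)/(g - 4)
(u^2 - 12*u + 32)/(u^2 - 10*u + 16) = (u - 4)/(u - 2)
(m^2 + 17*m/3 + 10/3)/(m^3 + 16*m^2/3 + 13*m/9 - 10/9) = 3/(3*m - 1)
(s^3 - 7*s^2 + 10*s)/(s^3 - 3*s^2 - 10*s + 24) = s*(s - 5)/(s^2 - s - 12)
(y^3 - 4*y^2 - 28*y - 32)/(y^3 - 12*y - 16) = (y - 8)/(y - 4)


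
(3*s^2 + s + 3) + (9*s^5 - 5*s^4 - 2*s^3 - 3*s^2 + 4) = 9*s^5 - 5*s^4 - 2*s^3 + s + 7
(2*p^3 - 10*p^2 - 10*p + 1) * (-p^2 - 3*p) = -2*p^5 + 4*p^4 + 40*p^3 + 29*p^2 - 3*p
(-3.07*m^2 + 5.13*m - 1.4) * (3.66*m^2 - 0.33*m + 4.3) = -11.2362*m^4 + 19.7889*m^3 - 20.0179*m^2 + 22.521*m - 6.02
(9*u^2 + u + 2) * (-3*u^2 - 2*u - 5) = -27*u^4 - 21*u^3 - 53*u^2 - 9*u - 10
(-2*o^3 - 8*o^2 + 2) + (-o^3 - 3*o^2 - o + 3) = -3*o^3 - 11*o^2 - o + 5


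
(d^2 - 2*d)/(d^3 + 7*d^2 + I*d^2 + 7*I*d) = (d - 2)/(d^2 + d*(7 + I) + 7*I)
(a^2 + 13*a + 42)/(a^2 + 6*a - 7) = (a + 6)/(a - 1)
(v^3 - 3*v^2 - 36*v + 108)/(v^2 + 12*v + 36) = (v^2 - 9*v + 18)/(v + 6)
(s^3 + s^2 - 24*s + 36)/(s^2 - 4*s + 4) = (s^2 + 3*s - 18)/(s - 2)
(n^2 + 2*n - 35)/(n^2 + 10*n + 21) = (n - 5)/(n + 3)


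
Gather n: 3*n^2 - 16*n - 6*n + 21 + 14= 3*n^2 - 22*n + 35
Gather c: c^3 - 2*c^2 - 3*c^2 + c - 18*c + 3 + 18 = c^3 - 5*c^2 - 17*c + 21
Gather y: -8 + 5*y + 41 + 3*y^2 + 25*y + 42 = 3*y^2 + 30*y + 75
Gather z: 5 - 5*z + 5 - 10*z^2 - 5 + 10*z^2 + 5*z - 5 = 0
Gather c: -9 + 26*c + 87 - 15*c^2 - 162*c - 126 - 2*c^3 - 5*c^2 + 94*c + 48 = -2*c^3 - 20*c^2 - 42*c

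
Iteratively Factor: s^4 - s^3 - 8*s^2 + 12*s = (s - 2)*(s^3 + s^2 - 6*s) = (s - 2)^2*(s^2 + 3*s) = (s - 2)^2*(s + 3)*(s)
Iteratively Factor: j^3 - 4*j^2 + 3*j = (j - 1)*(j^2 - 3*j) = j*(j - 1)*(j - 3)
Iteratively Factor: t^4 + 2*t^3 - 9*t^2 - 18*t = (t + 2)*(t^3 - 9*t) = (t + 2)*(t + 3)*(t^2 - 3*t) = (t - 3)*(t + 2)*(t + 3)*(t)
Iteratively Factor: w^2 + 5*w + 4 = (w + 4)*(w + 1)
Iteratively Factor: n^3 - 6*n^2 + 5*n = (n)*(n^2 - 6*n + 5) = n*(n - 1)*(n - 5)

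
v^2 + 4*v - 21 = (v - 3)*(v + 7)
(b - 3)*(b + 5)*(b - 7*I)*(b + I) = b^4 + 2*b^3 - 6*I*b^3 - 8*b^2 - 12*I*b^2 + 14*b + 90*I*b - 105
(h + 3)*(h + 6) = h^2 + 9*h + 18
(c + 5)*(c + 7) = c^2 + 12*c + 35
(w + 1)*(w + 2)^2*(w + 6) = w^4 + 11*w^3 + 38*w^2 + 52*w + 24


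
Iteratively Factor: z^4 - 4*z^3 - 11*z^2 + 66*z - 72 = (z - 3)*(z^3 - z^2 - 14*z + 24) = (z - 3)*(z - 2)*(z^2 + z - 12) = (z - 3)^2*(z - 2)*(z + 4)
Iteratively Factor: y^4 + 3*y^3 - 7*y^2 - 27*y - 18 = (y + 3)*(y^3 - 7*y - 6) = (y + 2)*(y + 3)*(y^2 - 2*y - 3) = (y + 1)*(y + 2)*(y + 3)*(y - 3)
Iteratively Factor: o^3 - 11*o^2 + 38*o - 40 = (o - 2)*(o^2 - 9*o + 20) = (o - 4)*(o - 2)*(o - 5)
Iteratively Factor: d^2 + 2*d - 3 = (d - 1)*(d + 3)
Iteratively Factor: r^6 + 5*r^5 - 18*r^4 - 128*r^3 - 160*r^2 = (r - 5)*(r^5 + 10*r^4 + 32*r^3 + 32*r^2) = (r - 5)*(r + 2)*(r^4 + 8*r^3 + 16*r^2) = r*(r - 5)*(r + 2)*(r^3 + 8*r^2 + 16*r) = r^2*(r - 5)*(r + 2)*(r^2 + 8*r + 16) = r^2*(r - 5)*(r + 2)*(r + 4)*(r + 4)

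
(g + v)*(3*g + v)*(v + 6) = 3*g^2*v + 18*g^2 + 4*g*v^2 + 24*g*v + v^3 + 6*v^2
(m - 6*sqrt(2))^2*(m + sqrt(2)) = m^3 - 11*sqrt(2)*m^2 + 48*m + 72*sqrt(2)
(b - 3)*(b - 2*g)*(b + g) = b^3 - b^2*g - 3*b^2 - 2*b*g^2 + 3*b*g + 6*g^2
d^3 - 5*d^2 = d^2*(d - 5)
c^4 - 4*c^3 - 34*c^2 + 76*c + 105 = (c - 7)*(c - 3)*(c + 1)*(c + 5)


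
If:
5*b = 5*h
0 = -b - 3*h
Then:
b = 0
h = 0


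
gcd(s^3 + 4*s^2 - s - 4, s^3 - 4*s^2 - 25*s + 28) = s^2 + 3*s - 4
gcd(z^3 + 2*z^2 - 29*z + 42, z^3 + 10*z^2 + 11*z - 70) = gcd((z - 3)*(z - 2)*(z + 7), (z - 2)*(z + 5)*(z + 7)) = z^2 + 5*z - 14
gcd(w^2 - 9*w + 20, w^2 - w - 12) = w - 4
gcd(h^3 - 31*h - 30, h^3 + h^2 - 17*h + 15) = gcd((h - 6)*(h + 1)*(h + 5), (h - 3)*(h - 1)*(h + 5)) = h + 5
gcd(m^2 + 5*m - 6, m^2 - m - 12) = 1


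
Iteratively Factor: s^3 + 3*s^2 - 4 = (s + 2)*(s^2 + s - 2) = (s - 1)*(s + 2)*(s + 2)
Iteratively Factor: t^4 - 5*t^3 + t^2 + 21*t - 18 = (t - 1)*(t^3 - 4*t^2 - 3*t + 18) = (t - 3)*(t - 1)*(t^2 - t - 6) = (t - 3)*(t - 1)*(t + 2)*(t - 3)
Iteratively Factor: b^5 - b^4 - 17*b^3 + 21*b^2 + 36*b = (b + 4)*(b^4 - 5*b^3 + 3*b^2 + 9*b) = b*(b + 4)*(b^3 - 5*b^2 + 3*b + 9) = b*(b + 1)*(b + 4)*(b^2 - 6*b + 9) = b*(b - 3)*(b + 1)*(b + 4)*(b - 3)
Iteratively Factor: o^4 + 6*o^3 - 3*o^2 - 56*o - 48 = (o - 3)*(o^3 + 9*o^2 + 24*o + 16) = (o - 3)*(o + 1)*(o^2 + 8*o + 16) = (o - 3)*(o + 1)*(o + 4)*(o + 4)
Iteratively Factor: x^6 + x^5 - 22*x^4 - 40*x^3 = (x)*(x^5 + x^4 - 22*x^3 - 40*x^2) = x^2*(x^4 + x^3 - 22*x^2 - 40*x) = x^2*(x + 2)*(x^3 - x^2 - 20*x) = x^3*(x + 2)*(x^2 - x - 20) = x^3*(x + 2)*(x + 4)*(x - 5)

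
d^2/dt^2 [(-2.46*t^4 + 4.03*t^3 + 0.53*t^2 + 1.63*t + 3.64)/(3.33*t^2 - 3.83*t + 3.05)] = (-54.557388*t^6 + 188.247564*t^5 - 366.422904*t^4 + 545.822732*t^3 - 347.184564*t^2 - 152.941296*t + 80.792612)/(36.926037*t^6 - 127.411461*t^5 + 248.005746*t^4 - 289.578257*t^3 + 227.15241*t^2 - 106.885725*t + 28.372625)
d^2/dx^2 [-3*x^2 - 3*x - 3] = -6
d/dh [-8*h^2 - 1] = -16*h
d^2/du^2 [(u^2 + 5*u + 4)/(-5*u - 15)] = 4/(5*(u^3 + 9*u^2 + 27*u + 27))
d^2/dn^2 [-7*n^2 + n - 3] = -14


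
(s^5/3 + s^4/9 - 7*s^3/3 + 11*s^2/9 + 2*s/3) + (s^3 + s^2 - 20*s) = s^5/3 + s^4/9 - 4*s^3/3 + 20*s^2/9 - 58*s/3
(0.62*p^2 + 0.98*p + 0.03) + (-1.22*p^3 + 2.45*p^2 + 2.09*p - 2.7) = -1.22*p^3 + 3.07*p^2 + 3.07*p - 2.67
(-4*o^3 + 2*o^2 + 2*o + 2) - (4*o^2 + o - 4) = -4*o^3 - 2*o^2 + o + 6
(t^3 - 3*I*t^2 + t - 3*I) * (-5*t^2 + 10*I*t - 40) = -5*t^5 + 25*I*t^4 - 15*t^3 + 145*I*t^2 - 10*t + 120*I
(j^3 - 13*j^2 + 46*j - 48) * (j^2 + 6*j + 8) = j^5 - 7*j^4 - 24*j^3 + 124*j^2 + 80*j - 384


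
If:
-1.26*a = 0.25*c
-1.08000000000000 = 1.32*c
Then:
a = 0.16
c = -0.82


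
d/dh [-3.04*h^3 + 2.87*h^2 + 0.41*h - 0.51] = -9.12*h^2 + 5.74*h + 0.41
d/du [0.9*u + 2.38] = 0.900000000000000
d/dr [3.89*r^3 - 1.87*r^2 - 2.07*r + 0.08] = 11.67*r^2 - 3.74*r - 2.07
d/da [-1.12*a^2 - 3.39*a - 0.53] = -2.24*a - 3.39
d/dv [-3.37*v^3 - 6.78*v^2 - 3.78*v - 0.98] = -10.11*v^2 - 13.56*v - 3.78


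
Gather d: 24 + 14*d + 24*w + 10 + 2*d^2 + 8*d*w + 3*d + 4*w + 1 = 2*d^2 + d*(8*w + 17) + 28*w + 35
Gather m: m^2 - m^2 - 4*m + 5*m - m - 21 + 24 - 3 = 0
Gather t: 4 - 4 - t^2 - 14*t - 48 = -t^2 - 14*t - 48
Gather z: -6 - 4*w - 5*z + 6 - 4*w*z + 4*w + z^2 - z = z^2 + z*(-4*w - 6)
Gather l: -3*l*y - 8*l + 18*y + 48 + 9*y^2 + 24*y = l*(-3*y - 8) + 9*y^2 + 42*y + 48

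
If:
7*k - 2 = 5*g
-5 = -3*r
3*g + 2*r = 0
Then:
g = -10/9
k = -32/63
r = 5/3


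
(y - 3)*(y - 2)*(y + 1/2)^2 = y^4 - 4*y^3 + 5*y^2/4 + 19*y/4 + 3/2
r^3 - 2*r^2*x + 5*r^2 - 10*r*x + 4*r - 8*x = (r + 1)*(r + 4)*(r - 2*x)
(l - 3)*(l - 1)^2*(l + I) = l^4 - 5*l^3 + I*l^3 + 7*l^2 - 5*I*l^2 - 3*l + 7*I*l - 3*I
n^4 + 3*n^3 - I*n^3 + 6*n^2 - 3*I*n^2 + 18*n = n*(n + 3)*(n - 3*I)*(n + 2*I)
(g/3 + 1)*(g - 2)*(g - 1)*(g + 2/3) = g^4/3 + 2*g^3/9 - 7*g^2/3 + 4*g/9 + 4/3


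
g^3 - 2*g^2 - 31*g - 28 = (g - 7)*(g + 1)*(g + 4)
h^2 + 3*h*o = h*(h + 3*o)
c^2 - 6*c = c*(c - 6)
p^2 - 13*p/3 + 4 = (p - 3)*(p - 4/3)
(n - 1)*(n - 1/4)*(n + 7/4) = n^3 + n^2/2 - 31*n/16 + 7/16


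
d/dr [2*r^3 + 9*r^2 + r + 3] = 6*r^2 + 18*r + 1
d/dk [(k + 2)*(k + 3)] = 2*k + 5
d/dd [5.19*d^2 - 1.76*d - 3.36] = 10.38*d - 1.76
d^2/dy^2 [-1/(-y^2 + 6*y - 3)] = 2*(-y^2 + 6*y + 4*(y - 3)^2 - 3)/(y^2 - 6*y + 3)^3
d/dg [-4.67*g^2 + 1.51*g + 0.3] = 1.51 - 9.34*g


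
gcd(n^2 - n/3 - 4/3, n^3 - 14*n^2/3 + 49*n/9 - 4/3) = n - 4/3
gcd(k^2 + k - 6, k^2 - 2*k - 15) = k + 3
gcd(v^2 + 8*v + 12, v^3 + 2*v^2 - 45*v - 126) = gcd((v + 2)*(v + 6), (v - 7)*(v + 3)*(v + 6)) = v + 6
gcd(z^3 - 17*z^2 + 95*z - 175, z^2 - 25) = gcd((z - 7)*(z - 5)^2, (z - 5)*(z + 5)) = z - 5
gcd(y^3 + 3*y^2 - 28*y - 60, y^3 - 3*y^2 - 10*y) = y^2 - 3*y - 10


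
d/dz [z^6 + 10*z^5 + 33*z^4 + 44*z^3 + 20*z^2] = 2*z*(3*z^4 + 25*z^3 + 66*z^2 + 66*z + 20)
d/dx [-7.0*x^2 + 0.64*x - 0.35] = 0.64 - 14.0*x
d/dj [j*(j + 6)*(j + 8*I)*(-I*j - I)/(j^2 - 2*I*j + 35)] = (-2*I*j^5 + j^4*(2 - 7*I) + j^3*(-28 - 172*I) + j^2*(780 - 847*I) + j*(3920 - 420*I) + 1680)/(j^4 - 4*I*j^3 + 66*j^2 - 140*I*j + 1225)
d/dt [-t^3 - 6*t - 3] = -3*t^2 - 6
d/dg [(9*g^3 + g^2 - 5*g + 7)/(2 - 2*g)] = (-9*g^3 + 13*g^2 + g + 1)/(g^2 - 2*g + 1)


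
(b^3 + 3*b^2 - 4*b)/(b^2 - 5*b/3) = 3*(b^2 + 3*b - 4)/(3*b - 5)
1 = 1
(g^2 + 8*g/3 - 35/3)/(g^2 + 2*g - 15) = (g - 7/3)/(g - 3)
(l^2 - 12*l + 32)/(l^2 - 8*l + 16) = (l - 8)/(l - 4)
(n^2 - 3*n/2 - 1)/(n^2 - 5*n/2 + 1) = (2*n + 1)/(2*n - 1)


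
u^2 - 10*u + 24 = (u - 6)*(u - 4)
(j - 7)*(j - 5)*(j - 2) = j^3 - 14*j^2 + 59*j - 70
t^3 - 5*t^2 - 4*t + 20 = (t - 5)*(t - 2)*(t + 2)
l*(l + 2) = l^2 + 2*l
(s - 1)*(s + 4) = s^2 + 3*s - 4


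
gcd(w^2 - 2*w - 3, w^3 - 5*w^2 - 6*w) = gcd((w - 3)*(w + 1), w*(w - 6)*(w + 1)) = w + 1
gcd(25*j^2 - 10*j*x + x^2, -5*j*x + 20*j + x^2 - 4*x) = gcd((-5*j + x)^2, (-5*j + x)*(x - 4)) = -5*j + x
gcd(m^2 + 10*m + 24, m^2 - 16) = m + 4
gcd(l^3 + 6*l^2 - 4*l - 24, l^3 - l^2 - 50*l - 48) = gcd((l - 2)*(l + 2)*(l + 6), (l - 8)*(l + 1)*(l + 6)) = l + 6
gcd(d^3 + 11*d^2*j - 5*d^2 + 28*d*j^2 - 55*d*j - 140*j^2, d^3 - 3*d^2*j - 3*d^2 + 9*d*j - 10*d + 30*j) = d - 5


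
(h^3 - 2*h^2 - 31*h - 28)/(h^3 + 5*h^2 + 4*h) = (h - 7)/h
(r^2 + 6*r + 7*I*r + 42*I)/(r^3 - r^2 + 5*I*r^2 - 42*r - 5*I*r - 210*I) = (r + 7*I)/(r^2 + r*(-7 + 5*I) - 35*I)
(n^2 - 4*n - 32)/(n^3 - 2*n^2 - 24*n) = (n - 8)/(n*(n - 6))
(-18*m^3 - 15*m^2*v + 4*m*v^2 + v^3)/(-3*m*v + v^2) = 6*m^2/v + 7*m + v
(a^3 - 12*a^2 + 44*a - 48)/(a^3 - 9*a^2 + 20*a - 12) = (a - 4)/(a - 1)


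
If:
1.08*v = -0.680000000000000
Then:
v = -0.63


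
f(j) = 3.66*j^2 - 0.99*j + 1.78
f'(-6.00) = -44.91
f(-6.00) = 139.48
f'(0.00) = -0.99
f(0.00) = 1.78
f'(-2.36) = -18.27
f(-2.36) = 24.50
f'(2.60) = 18.04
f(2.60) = 23.95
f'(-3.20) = -24.41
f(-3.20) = 42.43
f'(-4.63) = -34.88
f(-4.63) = 84.82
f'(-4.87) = -36.64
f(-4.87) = 93.41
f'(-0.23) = -2.67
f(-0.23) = 2.20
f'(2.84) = 19.80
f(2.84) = 28.49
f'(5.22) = 37.22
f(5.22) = 96.34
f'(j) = 7.32*j - 0.99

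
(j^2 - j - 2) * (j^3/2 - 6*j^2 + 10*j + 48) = j^5/2 - 13*j^4/2 + 15*j^3 + 50*j^2 - 68*j - 96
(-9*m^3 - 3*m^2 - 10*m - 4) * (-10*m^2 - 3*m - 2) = 90*m^5 + 57*m^4 + 127*m^3 + 76*m^2 + 32*m + 8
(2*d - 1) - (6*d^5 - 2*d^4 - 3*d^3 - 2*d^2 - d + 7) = -6*d^5 + 2*d^4 + 3*d^3 + 2*d^2 + 3*d - 8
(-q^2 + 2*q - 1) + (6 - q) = -q^2 + q + 5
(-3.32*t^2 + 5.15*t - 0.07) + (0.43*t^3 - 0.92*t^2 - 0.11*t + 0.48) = 0.43*t^3 - 4.24*t^2 + 5.04*t + 0.41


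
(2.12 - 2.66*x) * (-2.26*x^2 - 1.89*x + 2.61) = 6.0116*x^3 + 0.2362*x^2 - 10.9494*x + 5.5332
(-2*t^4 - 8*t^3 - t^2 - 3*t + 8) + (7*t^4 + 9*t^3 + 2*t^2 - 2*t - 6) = 5*t^4 + t^3 + t^2 - 5*t + 2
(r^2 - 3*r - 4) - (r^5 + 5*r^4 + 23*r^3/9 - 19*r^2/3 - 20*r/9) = -r^5 - 5*r^4 - 23*r^3/9 + 22*r^2/3 - 7*r/9 - 4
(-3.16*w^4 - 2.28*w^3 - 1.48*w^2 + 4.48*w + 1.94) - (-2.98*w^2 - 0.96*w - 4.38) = -3.16*w^4 - 2.28*w^3 + 1.5*w^2 + 5.44*w + 6.32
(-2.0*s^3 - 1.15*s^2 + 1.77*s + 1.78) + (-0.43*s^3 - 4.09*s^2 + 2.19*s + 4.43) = -2.43*s^3 - 5.24*s^2 + 3.96*s + 6.21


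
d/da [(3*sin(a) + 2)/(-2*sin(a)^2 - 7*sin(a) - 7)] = (6*sin(a)^2 + 8*sin(a) - 7)*cos(a)/(7*sin(a) - cos(2*a) + 8)^2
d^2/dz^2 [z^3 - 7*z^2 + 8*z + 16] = 6*z - 14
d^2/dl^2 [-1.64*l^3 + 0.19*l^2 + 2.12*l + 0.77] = 0.38 - 9.84*l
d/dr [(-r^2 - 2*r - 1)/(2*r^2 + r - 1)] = 3/(4*r^2 - 4*r + 1)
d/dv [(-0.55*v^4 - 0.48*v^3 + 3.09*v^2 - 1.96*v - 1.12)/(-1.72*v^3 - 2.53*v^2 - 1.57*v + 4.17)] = (0.946*v^6 + 2.783*v^5 + 9.1197*v^4 - 14.4092*v^3 - 21.5941*v^2 + 20.1034*v - 9.9316)/(2.9584*v^6 + 8.7032*v^5 + 11.8017*v^4 - 6.4006*v^3 - 18.6353*v^2 - 13.0938*v + 17.3889)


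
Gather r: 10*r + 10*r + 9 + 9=20*r + 18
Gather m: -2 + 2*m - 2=2*m - 4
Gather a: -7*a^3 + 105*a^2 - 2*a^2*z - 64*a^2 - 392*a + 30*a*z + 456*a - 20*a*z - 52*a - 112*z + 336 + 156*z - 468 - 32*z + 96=-7*a^3 + a^2*(41 - 2*z) + a*(10*z + 12) + 12*z - 36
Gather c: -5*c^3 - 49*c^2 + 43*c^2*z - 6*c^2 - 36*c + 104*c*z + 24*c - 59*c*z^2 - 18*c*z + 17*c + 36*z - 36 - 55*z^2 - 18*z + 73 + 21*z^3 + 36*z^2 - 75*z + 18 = -5*c^3 + c^2*(43*z - 55) + c*(-59*z^2 + 86*z + 5) + 21*z^3 - 19*z^2 - 57*z + 55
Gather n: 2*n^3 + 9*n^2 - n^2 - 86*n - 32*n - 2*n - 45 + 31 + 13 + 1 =2*n^3 + 8*n^2 - 120*n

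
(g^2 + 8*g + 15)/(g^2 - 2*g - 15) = (g + 5)/(g - 5)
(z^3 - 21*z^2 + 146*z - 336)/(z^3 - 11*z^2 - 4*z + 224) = (z - 6)/(z + 4)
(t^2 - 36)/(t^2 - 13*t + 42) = (t + 6)/(t - 7)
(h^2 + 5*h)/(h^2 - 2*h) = (h + 5)/(h - 2)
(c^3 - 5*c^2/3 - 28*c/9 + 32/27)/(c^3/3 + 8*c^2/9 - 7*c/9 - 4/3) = (27*c^3 - 45*c^2 - 84*c + 32)/(3*(3*c^3 + 8*c^2 - 7*c - 12))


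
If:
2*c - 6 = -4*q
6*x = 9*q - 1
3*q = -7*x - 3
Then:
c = 265/81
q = -11/81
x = -10/27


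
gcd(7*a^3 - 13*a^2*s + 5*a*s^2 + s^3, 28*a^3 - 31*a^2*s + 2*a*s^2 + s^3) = -7*a^2 + 6*a*s + s^2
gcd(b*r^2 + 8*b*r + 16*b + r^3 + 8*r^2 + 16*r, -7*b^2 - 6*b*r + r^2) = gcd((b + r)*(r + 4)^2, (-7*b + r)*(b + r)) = b + r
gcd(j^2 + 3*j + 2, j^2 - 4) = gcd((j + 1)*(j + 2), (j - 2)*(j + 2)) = j + 2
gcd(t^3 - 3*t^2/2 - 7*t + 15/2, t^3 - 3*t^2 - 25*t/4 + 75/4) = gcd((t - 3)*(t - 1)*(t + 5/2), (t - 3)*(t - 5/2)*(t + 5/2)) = t^2 - t/2 - 15/2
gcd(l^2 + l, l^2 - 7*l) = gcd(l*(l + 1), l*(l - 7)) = l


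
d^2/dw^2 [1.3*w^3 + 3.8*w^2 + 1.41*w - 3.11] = 7.8*w + 7.6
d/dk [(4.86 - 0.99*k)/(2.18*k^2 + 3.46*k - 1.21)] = (2.1582*k^2 - 21.1896*k - 15.6177)/(4.7524*k^4 + 15.0856*k^3 + 6.696*k^2 - 8.3732*k + 1.4641)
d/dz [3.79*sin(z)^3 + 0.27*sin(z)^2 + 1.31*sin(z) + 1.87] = (11.37*sin(z)^2 + 0.54*sin(z) + 1.31)*cos(z)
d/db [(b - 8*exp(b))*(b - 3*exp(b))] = -11*b*exp(b) + 2*b + 48*exp(2*b) - 11*exp(b)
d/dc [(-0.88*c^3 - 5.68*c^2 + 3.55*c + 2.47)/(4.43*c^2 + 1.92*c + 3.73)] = (-3.8984*c^4 - 3.3792*c^3 - 36.4793*c^2 - 64.257*c + 8.4991)/(19.6249*c^4 + 17.0112*c^3 + 36.7342*c^2 + 14.3232*c + 13.9129)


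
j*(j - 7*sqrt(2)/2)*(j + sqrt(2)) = j^3 - 5*sqrt(2)*j^2/2 - 7*j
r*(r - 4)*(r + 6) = r^3 + 2*r^2 - 24*r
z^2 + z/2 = z*(z + 1/2)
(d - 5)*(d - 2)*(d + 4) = d^3 - 3*d^2 - 18*d + 40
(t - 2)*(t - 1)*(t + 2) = t^3 - t^2 - 4*t + 4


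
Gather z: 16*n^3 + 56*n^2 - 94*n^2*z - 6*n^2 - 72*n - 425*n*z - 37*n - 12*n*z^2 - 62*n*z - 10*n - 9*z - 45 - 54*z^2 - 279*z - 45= 16*n^3 + 50*n^2 - 119*n + z^2*(-12*n - 54) + z*(-94*n^2 - 487*n - 288) - 90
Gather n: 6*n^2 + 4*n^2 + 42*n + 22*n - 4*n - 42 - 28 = 10*n^2 + 60*n - 70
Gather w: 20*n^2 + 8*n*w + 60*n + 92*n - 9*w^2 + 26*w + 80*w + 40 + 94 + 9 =20*n^2 + 152*n - 9*w^2 + w*(8*n + 106) + 143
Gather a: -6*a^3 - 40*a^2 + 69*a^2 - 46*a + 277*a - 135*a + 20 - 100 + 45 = -6*a^3 + 29*a^2 + 96*a - 35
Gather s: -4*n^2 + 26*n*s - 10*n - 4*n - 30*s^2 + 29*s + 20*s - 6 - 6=-4*n^2 - 14*n - 30*s^2 + s*(26*n + 49) - 12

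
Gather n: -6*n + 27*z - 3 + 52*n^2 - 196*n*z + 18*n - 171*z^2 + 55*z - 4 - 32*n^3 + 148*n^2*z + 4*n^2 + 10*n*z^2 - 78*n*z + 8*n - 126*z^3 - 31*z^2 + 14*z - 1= -32*n^3 + n^2*(148*z + 56) + n*(10*z^2 - 274*z + 20) - 126*z^3 - 202*z^2 + 96*z - 8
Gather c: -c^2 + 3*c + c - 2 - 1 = -c^2 + 4*c - 3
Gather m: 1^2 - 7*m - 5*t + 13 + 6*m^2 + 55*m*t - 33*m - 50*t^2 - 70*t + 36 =6*m^2 + m*(55*t - 40) - 50*t^2 - 75*t + 50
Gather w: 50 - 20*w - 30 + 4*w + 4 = 24 - 16*w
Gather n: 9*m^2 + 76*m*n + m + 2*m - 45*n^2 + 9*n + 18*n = 9*m^2 + 3*m - 45*n^2 + n*(76*m + 27)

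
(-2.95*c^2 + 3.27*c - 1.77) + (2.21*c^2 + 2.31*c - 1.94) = -0.74*c^2 + 5.58*c - 3.71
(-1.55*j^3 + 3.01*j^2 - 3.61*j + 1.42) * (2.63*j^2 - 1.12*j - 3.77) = -4.0765*j^5 + 9.6523*j^4 - 7.022*j^3 - 3.5699*j^2 + 12.0193*j - 5.3534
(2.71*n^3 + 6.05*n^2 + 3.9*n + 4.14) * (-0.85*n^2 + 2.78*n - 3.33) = -2.3035*n^5 + 2.3913*n^4 + 4.4797*n^3 - 12.8235*n^2 - 1.4778*n - 13.7862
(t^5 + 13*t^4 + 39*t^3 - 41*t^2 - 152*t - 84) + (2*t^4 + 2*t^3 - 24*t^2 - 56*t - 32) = t^5 + 15*t^4 + 41*t^3 - 65*t^2 - 208*t - 116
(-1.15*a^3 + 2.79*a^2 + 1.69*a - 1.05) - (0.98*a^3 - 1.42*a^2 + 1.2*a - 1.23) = -2.13*a^3 + 4.21*a^2 + 0.49*a + 0.18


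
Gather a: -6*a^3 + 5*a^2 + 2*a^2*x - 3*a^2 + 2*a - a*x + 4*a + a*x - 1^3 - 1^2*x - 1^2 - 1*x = -6*a^3 + a^2*(2*x + 2) + 6*a - 2*x - 2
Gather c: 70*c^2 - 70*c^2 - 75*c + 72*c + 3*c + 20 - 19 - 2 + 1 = 0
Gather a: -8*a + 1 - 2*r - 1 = -8*a - 2*r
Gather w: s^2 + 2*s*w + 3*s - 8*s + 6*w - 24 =s^2 - 5*s + w*(2*s + 6) - 24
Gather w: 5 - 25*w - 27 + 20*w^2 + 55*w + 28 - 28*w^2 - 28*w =-8*w^2 + 2*w + 6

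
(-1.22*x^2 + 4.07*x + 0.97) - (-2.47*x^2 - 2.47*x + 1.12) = 1.25*x^2 + 6.54*x - 0.15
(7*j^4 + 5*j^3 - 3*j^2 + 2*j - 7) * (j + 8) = 7*j^5 + 61*j^4 + 37*j^3 - 22*j^2 + 9*j - 56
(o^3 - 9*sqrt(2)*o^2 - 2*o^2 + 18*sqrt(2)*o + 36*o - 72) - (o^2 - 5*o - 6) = o^3 - 9*sqrt(2)*o^2 - 3*o^2 + 18*sqrt(2)*o + 41*o - 66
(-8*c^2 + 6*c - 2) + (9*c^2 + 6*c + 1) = c^2 + 12*c - 1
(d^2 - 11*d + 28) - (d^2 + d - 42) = 70 - 12*d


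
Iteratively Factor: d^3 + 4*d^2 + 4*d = (d + 2)*(d^2 + 2*d) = d*(d + 2)*(d + 2)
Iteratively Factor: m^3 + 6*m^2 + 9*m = (m)*(m^2 + 6*m + 9) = m*(m + 3)*(m + 3)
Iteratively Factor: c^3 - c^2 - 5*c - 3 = (c + 1)*(c^2 - 2*c - 3) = (c - 3)*(c + 1)*(c + 1)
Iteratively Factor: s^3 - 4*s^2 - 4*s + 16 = (s + 2)*(s^2 - 6*s + 8) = (s - 2)*(s + 2)*(s - 4)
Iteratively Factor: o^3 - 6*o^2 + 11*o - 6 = (o - 1)*(o^2 - 5*o + 6) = (o - 3)*(o - 1)*(o - 2)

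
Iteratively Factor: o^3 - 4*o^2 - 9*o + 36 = (o - 4)*(o^2 - 9) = (o - 4)*(o + 3)*(o - 3)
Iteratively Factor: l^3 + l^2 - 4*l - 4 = (l - 2)*(l^2 + 3*l + 2) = (l - 2)*(l + 2)*(l + 1)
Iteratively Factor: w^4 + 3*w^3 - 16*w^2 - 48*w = (w + 3)*(w^3 - 16*w) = w*(w + 3)*(w^2 - 16) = w*(w + 3)*(w + 4)*(w - 4)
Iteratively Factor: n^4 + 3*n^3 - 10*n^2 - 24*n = (n + 4)*(n^3 - n^2 - 6*n) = n*(n + 4)*(n^2 - n - 6) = n*(n - 3)*(n + 4)*(n + 2)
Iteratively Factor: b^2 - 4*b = (b - 4)*(b)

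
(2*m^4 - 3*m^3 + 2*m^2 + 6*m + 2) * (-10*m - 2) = -20*m^5 + 26*m^4 - 14*m^3 - 64*m^2 - 32*m - 4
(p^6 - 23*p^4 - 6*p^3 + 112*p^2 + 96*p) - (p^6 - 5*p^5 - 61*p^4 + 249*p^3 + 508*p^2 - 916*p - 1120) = 5*p^5 + 38*p^4 - 255*p^3 - 396*p^2 + 1012*p + 1120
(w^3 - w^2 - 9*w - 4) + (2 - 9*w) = w^3 - w^2 - 18*w - 2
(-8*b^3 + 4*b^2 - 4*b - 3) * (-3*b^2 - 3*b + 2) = 24*b^5 + 12*b^4 - 16*b^3 + 29*b^2 + b - 6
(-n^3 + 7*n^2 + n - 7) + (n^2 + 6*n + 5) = -n^3 + 8*n^2 + 7*n - 2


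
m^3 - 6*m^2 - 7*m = m*(m - 7)*(m + 1)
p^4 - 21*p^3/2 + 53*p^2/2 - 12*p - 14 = (p - 7)*(p - 2)^2*(p + 1/2)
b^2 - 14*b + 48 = (b - 8)*(b - 6)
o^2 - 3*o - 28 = (o - 7)*(o + 4)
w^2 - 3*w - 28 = (w - 7)*(w + 4)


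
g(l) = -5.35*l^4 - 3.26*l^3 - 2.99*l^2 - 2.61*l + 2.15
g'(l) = -21.4*l^3 - 9.78*l^2 - 5.98*l - 2.61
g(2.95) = -520.44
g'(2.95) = -654.75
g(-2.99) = -357.24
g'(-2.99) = 499.88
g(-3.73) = -896.13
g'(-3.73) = 994.18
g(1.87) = -99.93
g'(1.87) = -187.93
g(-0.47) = 2.79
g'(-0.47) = 0.26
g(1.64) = -63.25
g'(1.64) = -133.12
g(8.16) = -25709.51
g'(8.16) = -12330.06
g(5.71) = -6404.35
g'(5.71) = -4339.65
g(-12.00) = -105701.41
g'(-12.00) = 35640.03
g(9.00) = -37741.42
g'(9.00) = -16449.21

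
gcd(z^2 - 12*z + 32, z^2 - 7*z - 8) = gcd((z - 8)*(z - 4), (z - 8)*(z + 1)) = z - 8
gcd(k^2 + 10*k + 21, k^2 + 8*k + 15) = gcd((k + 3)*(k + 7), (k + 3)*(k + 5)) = k + 3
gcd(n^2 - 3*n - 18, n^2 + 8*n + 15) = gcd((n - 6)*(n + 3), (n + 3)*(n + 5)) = n + 3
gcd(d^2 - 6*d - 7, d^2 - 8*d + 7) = d - 7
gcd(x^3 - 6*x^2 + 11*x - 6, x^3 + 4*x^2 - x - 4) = x - 1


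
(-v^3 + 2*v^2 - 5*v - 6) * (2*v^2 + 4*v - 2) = -2*v^5 - 36*v^2 - 14*v + 12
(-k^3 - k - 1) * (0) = 0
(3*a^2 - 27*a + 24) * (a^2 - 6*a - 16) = 3*a^4 - 45*a^3 + 138*a^2 + 288*a - 384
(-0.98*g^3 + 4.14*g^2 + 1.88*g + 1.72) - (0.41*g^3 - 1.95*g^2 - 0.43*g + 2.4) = -1.39*g^3 + 6.09*g^2 + 2.31*g - 0.68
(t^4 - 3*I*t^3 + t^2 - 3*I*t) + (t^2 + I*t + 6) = t^4 - 3*I*t^3 + 2*t^2 - 2*I*t + 6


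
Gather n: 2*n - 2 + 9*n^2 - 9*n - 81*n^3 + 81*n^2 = -81*n^3 + 90*n^2 - 7*n - 2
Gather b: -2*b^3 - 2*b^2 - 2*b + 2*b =-2*b^3 - 2*b^2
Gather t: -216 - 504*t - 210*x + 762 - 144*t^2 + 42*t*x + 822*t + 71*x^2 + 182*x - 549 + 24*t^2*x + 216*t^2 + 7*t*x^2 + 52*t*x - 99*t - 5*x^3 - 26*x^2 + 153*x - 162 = t^2*(24*x + 72) + t*(7*x^2 + 94*x + 219) - 5*x^3 + 45*x^2 + 125*x - 165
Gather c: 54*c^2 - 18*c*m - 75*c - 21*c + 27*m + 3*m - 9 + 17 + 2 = 54*c^2 + c*(-18*m - 96) + 30*m + 10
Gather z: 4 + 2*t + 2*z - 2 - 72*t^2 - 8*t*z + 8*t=-72*t^2 + 10*t + z*(2 - 8*t) + 2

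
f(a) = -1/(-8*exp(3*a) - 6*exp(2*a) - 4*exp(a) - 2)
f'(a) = -(24*exp(3*a) + 12*exp(2*a) + 4*exp(a))/(-8*exp(3*a) - 6*exp(2*a) - 4*exp(a) - 2)^2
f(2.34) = 0.00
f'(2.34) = -0.00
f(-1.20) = 0.25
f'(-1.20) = -0.19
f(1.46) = 0.00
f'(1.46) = -0.00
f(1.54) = 0.00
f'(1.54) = -0.00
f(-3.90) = 0.48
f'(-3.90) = -0.02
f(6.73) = 0.00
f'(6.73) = -0.00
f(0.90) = 0.01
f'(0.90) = -0.02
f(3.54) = 0.00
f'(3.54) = -0.00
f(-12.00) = 0.50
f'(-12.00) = 0.00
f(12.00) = 0.00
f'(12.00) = 0.00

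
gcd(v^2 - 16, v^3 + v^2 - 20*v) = v - 4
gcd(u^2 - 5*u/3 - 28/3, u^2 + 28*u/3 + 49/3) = u + 7/3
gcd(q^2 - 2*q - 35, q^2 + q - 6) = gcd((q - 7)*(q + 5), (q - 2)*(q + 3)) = 1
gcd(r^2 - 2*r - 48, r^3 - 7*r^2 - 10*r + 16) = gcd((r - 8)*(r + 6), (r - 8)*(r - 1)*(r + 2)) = r - 8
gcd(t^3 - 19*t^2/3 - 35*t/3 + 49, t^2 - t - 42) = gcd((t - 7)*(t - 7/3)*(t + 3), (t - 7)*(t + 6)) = t - 7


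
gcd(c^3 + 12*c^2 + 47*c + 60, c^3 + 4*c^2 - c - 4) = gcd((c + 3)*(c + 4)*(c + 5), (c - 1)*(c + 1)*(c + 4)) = c + 4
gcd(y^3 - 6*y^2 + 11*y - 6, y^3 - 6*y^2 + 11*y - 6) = y^3 - 6*y^2 + 11*y - 6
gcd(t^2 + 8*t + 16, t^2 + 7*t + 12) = t + 4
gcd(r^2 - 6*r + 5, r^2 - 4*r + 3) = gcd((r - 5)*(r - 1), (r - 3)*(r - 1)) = r - 1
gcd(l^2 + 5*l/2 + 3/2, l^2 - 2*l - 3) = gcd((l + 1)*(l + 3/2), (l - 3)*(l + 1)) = l + 1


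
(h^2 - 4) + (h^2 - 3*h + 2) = 2*h^2 - 3*h - 2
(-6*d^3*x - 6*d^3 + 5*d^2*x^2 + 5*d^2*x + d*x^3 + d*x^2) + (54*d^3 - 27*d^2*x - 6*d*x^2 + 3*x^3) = -6*d^3*x + 48*d^3 + 5*d^2*x^2 - 22*d^2*x + d*x^3 - 5*d*x^2 + 3*x^3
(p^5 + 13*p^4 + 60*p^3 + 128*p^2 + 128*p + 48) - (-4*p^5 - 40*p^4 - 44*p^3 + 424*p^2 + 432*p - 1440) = 5*p^5 + 53*p^4 + 104*p^3 - 296*p^2 - 304*p + 1488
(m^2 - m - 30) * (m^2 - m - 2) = m^4 - 2*m^3 - 31*m^2 + 32*m + 60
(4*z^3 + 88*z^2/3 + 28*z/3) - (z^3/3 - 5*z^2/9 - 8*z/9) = 11*z^3/3 + 269*z^2/9 + 92*z/9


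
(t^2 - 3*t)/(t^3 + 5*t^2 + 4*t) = (t - 3)/(t^2 + 5*t + 4)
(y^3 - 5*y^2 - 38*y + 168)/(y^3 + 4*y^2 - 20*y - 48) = (y - 7)/(y + 2)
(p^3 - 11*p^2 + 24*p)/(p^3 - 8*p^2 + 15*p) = (p - 8)/(p - 5)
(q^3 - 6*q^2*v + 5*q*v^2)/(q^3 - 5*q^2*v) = (q - v)/q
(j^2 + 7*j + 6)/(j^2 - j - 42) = (j + 1)/(j - 7)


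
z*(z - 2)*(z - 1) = z^3 - 3*z^2 + 2*z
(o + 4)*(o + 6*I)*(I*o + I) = I*o^3 - 6*o^2 + 5*I*o^2 - 30*o + 4*I*o - 24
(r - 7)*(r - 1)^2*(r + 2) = r^4 - 7*r^3 - 3*r^2 + 23*r - 14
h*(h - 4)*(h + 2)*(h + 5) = h^4 + 3*h^3 - 18*h^2 - 40*h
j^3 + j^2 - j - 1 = (j - 1)*(j + 1)^2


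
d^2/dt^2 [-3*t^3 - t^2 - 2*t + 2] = -18*t - 2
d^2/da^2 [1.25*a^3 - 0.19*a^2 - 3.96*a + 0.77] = 7.5*a - 0.38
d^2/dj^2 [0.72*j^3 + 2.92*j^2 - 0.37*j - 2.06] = 4.32*j + 5.84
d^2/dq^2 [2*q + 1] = 0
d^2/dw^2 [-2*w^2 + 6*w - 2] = -4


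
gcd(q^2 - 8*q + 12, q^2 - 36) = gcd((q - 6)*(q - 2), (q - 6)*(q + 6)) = q - 6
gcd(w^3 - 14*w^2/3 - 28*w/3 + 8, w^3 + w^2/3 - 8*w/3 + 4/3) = w^2 + 4*w/3 - 4/3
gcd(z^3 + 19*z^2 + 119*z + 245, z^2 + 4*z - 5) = z + 5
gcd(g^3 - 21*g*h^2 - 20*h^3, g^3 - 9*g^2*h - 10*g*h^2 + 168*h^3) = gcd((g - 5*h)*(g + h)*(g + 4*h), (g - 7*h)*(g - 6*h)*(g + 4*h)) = g + 4*h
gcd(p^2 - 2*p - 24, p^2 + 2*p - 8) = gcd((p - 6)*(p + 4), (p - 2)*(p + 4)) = p + 4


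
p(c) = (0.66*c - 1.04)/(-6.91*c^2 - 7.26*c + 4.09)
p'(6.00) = 0.00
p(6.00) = -0.01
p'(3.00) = -0.00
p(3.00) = -0.01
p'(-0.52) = 0.11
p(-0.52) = -0.23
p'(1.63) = -0.02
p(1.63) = -0.00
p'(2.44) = -0.00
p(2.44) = -0.01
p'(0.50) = -6.78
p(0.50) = 0.56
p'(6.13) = 0.00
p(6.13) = -0.01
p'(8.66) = 0.00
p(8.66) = -0.01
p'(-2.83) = 0.08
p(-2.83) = 0.09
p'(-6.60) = 0.00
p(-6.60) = 0.02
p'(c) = (0.66*c - 1.04)*(13.82*c + 7.26)/(-6.91*c^2 - 7.26*c + 4.09)^2 + 0.66/(-6.91*c^2 - 7.26*c + 4.09) = (4.5606*c^2 - 14.3728*c - 4.851)/(47.7481*c^4 + 100.3332*c^3 - 3.8162*c^2 - 59.3868*c + 16.7281)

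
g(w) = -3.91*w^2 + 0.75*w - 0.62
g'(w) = 0.75 - 7.82*w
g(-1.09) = -6.08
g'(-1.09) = 9.27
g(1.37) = -6.93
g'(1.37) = -9.96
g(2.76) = -28.33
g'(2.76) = -20.83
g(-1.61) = -11.96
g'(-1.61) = 13.34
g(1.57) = -9.08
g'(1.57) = -11.53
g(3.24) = -39.24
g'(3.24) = -24.59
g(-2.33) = -23.59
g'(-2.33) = 18.97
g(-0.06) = -0.68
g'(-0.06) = 1.22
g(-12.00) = -572.66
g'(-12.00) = 94.59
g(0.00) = -0.62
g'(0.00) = 0.75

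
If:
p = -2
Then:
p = -2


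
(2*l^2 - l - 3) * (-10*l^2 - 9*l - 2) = -20*l^4 - 8*l^3 + 35*l^2 + 29*l + 6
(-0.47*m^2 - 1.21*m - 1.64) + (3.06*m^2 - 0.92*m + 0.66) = 2.59*m^2 - 2.13*m - 0.98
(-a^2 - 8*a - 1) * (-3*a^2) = 3*a^4 + 24*a^3 + 3*a^2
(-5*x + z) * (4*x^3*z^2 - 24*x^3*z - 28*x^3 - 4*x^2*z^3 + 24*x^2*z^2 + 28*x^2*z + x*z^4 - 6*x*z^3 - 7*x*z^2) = -20*x^4*z^2 + 120*x^4*z + 140*x^4 + 24*x^3*z^3 - 144*x^3*z^2 - 168*x^3*z - 9*x^2*z^4 + 54*x^2*z^3 + 63*x^2*z^2 + x*z^5 - 6*x*z^4 - 7*x*z^3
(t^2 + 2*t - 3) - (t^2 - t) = 3*t - 3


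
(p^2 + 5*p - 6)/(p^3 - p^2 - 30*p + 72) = (p - 1)/(p^2 - 7*p + 12)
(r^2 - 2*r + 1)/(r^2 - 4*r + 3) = (r - 1)/(r - 3)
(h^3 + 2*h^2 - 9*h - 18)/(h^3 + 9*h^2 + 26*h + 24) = (h - 3)/(h + 4)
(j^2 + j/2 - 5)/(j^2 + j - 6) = (j + 5/2)/(j + 3)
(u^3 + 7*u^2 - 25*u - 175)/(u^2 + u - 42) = (u^2 - 25)/(u - 6)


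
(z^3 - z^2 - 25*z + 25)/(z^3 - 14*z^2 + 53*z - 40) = (z + 5)/(z - 8)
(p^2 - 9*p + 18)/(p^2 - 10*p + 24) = (p - 3)/(p - 4)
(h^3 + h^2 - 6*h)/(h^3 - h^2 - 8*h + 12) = h/(h - 2)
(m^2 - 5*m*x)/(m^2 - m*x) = (m - 5*x)/(m - x)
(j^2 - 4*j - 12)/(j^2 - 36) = (j + 2)/(j + 6)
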